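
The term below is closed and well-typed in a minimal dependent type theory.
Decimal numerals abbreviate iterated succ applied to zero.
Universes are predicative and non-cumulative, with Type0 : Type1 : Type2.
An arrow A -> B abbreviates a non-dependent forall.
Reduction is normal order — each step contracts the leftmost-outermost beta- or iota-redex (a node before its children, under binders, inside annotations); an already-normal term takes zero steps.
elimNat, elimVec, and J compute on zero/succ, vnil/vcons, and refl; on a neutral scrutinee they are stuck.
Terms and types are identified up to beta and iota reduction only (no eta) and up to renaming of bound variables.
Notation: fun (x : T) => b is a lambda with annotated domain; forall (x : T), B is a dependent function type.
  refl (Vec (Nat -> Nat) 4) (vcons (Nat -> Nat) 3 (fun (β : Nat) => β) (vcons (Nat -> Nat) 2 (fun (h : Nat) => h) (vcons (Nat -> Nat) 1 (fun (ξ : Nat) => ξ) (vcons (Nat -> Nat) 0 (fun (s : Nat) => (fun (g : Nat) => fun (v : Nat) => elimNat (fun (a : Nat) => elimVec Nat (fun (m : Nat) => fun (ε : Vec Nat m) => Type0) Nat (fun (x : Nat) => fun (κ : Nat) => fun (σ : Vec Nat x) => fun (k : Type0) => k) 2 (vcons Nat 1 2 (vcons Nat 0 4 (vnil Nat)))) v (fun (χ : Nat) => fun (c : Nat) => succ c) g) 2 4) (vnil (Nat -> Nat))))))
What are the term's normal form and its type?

normal form:
  refl (Vec (Nat -> Nat) 4) (vcons (Nat -> Nat) 3 (fun (β : Nat) => β) (vcons (Nat -> Nat) 2 (fun (h : Nat) => h) (vcons (Nat -> Nat) 1 (fun (ξ : Nat) => ξ) (vcons (Nat -> Nat) 0 (fun (s : Nat) => 6) (vnil (Nat -> Nat))))))
inferred type:
  Eq (Vec (Nat -> Nat) 4) (vcons (Nat -> Nat) 3 (fun (β : Nat) => β) (vcons (Nat -> Nat) 2 (fun (h : Nat) => h) (vcons (Nat -> Nat) 1 (fun (ξ : Nat) => ξ) (vcons (Nat -> Nat) 0 (fun (s : Nat) => 6) (vnil (Nat -> Nat)))))) (vcons (Nat -> Nat) 3 (fun (g : Nat) => g) (vcons (Nat -> Nat) 2 (fun (v : Nat) => v) (vcons (Nat -> Nat) 1 (fun (a : Nat) => a) (vcons (Nat -> Nat) 0 (fun (m : Nat) => 6) (vnil (Nat -> Nat))))))


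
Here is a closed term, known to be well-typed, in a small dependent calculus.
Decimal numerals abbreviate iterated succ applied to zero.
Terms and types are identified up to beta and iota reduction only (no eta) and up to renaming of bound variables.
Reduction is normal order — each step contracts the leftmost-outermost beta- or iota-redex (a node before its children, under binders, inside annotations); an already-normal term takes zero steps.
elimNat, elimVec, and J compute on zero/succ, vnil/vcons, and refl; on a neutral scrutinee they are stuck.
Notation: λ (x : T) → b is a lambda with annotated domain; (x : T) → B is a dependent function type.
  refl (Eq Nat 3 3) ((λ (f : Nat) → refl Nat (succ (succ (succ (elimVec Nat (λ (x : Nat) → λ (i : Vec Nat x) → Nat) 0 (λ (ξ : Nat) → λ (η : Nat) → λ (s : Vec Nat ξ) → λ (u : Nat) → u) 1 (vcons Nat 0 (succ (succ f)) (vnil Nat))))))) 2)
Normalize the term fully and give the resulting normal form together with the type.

reduced normal form:
  refl (Eq Nat 3 3) (refl Nat 3)
type:
  Eq (Eq Nat 3 3) (refl Nat 3) (refl Nat 3)
observation: the term reaches its normal form after 7 normal-order steps.


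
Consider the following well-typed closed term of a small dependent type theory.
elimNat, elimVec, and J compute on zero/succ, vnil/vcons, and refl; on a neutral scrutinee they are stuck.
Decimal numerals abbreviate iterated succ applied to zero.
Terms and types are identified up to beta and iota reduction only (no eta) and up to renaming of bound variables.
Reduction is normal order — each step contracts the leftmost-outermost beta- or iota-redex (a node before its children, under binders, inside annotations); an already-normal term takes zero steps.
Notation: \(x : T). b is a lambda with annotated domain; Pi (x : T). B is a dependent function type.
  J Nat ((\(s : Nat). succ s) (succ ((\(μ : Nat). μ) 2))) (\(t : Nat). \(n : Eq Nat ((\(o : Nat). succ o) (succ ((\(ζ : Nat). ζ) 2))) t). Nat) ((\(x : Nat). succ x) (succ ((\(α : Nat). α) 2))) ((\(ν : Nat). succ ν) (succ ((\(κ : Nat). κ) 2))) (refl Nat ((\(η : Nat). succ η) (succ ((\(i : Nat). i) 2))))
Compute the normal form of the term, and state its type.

reduced normal form:
  4
inferred type:
  Nat


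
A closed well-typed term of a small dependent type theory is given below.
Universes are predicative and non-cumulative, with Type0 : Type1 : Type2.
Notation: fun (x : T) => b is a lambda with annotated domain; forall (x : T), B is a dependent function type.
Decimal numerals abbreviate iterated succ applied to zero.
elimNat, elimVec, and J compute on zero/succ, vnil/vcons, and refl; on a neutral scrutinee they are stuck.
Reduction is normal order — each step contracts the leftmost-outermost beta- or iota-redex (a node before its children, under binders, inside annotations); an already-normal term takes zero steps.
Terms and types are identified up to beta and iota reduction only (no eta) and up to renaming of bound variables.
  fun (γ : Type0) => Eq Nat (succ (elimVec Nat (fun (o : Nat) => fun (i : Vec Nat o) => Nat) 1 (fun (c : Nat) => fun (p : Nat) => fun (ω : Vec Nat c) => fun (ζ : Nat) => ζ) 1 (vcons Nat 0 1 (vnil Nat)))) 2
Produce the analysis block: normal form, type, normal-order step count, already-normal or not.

normal form:
  fun (γ : Type0) => Eq Nat 2 2
the term's type:
  forall (γ : Type0), Type0
reduction steps (normal order): 6
term was already normal: no
first redex: an elimVec iota-redex


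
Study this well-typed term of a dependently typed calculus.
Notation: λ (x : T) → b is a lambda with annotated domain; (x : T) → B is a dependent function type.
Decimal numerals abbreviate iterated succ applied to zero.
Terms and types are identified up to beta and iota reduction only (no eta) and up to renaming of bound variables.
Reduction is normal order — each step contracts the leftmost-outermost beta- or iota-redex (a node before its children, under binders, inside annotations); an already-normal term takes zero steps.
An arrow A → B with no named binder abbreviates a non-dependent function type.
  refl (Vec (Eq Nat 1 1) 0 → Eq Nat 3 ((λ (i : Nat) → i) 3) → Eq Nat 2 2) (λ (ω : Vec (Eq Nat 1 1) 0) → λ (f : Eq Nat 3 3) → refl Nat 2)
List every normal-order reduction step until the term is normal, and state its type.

normal-order reduction:
  refl (Vec (Eq Nat 1 1) 0 → Eq Nat 3 ((λ (i : Nat) → i) 3) → Eq Nat 2 2) (λ (ω : Vec (Eq Nat 1 1) 0) → λ (f : Eq Nat 3 3) → refl Nat 2)
  ~> refl (Vec (Eq Nat 1 1) 0 → Eq Nat 3 3 → Eq Nat 2 2) (λ (i : Vec (Eq Nat 1 1) 0) → λ (ω : Eq Nat 3 3) → refl Nat 2)
type:
  Eq (Vec (Eq Nat 1 1) 0 → Eq Nat 3 3 → Eq Nat 2 2) (λ (i : Vec (Eq Nat 1 1) 0) → λ (ω : Eq Nat 3 3) → refl Nat 2) (λ (f : Vec (Eq Nat 1 1) 0) → λ (g : Eq Nat 3 3) → refl Nat 2)


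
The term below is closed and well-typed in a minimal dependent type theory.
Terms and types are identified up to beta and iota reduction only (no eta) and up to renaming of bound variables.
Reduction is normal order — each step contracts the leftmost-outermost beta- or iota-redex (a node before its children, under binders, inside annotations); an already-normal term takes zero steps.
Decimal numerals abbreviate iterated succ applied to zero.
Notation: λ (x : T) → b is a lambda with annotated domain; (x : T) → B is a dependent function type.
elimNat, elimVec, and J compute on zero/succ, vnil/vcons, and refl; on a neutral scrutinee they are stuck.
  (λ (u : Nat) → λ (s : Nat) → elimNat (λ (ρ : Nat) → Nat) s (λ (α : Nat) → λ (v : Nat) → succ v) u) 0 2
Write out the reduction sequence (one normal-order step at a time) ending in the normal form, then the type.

normal-order reduction:
  (λ (u : Nat) → λ (s : Nat) → elimNat (λ (ρ : Nat) → Nat) s (λ (α : Nat) → λ (v : Nat) → succ v) u) 0 2
  ~> (λ (u : Nat) → elimNat (λ (s : Nat) → Nat) u (λ (ρ : Nat) → λ (α : Nat) → succ α) 0) 2
  ~> elimNat (λ (u : Nat) → Nat) 2 (λ (s : Nat) → λ (ρ : Nat) → succ ρ) 0
  ~> 2
type:
  Nat


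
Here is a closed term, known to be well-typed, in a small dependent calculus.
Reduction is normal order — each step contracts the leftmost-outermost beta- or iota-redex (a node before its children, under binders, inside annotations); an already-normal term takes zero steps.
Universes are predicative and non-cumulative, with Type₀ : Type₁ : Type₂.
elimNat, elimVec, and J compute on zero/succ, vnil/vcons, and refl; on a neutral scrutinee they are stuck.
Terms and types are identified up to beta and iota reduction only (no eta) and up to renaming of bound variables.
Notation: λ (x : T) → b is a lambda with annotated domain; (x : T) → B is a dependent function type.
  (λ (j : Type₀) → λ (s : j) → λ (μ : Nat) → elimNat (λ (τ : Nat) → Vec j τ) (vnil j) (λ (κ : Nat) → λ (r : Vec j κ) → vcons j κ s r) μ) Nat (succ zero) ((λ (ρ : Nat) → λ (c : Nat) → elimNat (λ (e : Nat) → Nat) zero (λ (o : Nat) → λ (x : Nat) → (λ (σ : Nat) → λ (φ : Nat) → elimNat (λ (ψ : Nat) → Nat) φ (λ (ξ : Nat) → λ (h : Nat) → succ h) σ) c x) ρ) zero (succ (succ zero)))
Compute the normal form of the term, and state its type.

normal form:
  vnil Nat
type:
  Vec Nat zero
observation: the term reaches its normal form after 7 normal-order steps.


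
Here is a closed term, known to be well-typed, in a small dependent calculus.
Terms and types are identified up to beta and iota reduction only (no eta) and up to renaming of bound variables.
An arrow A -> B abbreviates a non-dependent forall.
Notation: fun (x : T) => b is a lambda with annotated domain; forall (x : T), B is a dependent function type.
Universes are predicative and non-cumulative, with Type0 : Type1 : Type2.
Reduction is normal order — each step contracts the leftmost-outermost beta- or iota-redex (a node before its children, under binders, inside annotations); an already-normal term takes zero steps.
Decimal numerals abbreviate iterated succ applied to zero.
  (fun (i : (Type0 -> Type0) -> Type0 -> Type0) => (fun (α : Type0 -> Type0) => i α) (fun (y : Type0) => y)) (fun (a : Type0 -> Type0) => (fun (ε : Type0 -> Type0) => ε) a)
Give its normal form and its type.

reduced normal form:
  fun (i : Type0) => i
type:
  Type0 -> Type0
observation: the term reaches its normal form after 4 normal-order steps.


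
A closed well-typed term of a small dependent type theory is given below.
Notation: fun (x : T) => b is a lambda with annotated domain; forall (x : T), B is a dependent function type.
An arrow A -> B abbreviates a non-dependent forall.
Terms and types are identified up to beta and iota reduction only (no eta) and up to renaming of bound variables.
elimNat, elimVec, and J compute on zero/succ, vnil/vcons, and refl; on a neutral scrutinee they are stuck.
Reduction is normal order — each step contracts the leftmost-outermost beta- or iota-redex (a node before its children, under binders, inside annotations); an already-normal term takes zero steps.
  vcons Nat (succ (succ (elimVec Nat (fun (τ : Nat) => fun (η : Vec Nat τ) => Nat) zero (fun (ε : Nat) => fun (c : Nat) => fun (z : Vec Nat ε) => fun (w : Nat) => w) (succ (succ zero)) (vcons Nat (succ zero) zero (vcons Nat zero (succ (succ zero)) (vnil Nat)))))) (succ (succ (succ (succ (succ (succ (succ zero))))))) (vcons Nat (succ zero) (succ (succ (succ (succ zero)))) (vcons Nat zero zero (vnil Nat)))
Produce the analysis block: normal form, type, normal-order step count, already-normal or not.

normal form:
  vcons Nat (succ (succ zero)) (succ (succ (succ (succ (succ (succ (succ zero))))))) (vcons Nat (succ zero) (succ (succ (succ (succ zero)))) (vcons Nat zero zero (vnil Nat)))
inferred type:
  Vec Nat (succ (succ (succ zero)))
normal-order step count: 11
already normal: no
first redex: an elimVec iota-redex


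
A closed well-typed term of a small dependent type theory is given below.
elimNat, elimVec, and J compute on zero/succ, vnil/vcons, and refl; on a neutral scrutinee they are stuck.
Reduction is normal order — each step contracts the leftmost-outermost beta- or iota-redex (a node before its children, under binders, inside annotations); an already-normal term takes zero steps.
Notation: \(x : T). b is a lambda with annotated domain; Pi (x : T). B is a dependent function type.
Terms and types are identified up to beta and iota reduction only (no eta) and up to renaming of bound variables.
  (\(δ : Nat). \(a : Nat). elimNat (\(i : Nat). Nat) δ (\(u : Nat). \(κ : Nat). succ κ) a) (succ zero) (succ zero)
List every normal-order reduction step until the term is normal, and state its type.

reduction (normal order):
  (\(δ : Nat). \(a : Nat). elimNat (\(i : Nat). Nat) δ (\(u : Nat). \(κ : Nat). succ κ) a) (succ zero) (succ zero)
  ~> (\(δ : Nat). elimNat (\(a : Nat). Nat) (succ zero) (\(i : Nat). \(u : Nat). succ u) δ) (succ zero)
  ~> elimNat (\(δ : Nat). Nat) (succ zero) (\(a : Nat). \(i : Nat). succ i) (succ zero)
  ~> (\(δ : Nat). \(a : Nat). succ a) zero (elimNat (\(i : Nat). Nat) (succ zero) (\(u : Nat). \(κ : Nat). succ κ) zero)
  ~> (\(δ : Nat). succ δ) (elimNat (\(a : Nat). Nat) (succ zero) (\(i : Nat). \(u : Nat). succ u) zero)
  ~> succ (elimNat (\(δ : Nat). Nat) (succ zero) (\(a : Nat). \(i : Nat). succ i) zero)
  ~> succ (succ zero)
type:
  Nat


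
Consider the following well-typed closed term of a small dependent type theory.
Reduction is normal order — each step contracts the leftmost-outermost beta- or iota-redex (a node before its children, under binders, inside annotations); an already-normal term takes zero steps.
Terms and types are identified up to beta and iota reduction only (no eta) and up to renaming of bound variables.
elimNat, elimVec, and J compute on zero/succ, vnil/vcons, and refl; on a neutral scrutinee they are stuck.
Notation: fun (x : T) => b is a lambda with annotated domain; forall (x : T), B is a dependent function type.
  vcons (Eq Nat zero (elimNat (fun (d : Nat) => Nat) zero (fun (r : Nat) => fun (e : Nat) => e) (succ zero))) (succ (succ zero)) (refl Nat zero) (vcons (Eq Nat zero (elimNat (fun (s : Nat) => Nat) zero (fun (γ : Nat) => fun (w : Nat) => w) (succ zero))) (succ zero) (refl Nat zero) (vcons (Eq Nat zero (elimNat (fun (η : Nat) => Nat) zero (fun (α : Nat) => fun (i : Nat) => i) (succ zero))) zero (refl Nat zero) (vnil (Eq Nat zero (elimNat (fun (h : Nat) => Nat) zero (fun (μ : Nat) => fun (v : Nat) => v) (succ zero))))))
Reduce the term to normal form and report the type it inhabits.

reduced normal form:
  vcons (Eq Nat zero zero) (succ (succ zero)) (refl Nat zero) (vcons (Eq Nat zero zero) (succ zero) (refl Nat zero) (vcons (Eq Nat zero zero) zero (refl Nat zero) (vnil (Eq Nat zero zero))))
the term's type:
  Vec (Eq Nat zero zero) (succ (succ (succ zero)))


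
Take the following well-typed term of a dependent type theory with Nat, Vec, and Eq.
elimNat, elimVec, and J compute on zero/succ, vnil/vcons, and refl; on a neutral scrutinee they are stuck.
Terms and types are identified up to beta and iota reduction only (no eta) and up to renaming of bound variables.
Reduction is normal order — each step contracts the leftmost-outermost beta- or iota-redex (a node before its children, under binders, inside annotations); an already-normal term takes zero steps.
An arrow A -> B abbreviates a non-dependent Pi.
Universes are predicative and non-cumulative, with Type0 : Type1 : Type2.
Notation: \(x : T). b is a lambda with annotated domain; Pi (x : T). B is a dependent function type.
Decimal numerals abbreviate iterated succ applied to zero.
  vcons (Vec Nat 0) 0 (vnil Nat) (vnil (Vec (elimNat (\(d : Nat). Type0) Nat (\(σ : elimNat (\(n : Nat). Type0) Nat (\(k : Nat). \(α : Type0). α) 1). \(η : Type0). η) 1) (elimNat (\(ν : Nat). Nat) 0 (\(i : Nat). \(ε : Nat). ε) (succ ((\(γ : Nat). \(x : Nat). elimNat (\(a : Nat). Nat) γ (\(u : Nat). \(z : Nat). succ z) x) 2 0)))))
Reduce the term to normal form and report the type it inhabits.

normal form:
  vcons (Vec Nat 0) 0 (vnil Nat) (vnil (Vec Nat 0))
type:
  Vec (Vec Nat 0) 1
observation: 17 normal-order steps separate the term from its normal form.


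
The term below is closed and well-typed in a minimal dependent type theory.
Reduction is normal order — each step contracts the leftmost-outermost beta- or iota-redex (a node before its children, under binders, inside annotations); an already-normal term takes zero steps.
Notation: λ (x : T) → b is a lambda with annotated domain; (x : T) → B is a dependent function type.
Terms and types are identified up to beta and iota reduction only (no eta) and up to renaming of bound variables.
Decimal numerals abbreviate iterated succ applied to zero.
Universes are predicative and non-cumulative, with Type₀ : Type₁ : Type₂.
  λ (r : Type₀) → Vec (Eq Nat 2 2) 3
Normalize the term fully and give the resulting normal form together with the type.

reduced normal form:
  λ (r : Type₀) → Vec (Eq Nat 2 2) 3
inferred type:
  (r : Type₀) → Type₀
observation: the term is already in normal form.


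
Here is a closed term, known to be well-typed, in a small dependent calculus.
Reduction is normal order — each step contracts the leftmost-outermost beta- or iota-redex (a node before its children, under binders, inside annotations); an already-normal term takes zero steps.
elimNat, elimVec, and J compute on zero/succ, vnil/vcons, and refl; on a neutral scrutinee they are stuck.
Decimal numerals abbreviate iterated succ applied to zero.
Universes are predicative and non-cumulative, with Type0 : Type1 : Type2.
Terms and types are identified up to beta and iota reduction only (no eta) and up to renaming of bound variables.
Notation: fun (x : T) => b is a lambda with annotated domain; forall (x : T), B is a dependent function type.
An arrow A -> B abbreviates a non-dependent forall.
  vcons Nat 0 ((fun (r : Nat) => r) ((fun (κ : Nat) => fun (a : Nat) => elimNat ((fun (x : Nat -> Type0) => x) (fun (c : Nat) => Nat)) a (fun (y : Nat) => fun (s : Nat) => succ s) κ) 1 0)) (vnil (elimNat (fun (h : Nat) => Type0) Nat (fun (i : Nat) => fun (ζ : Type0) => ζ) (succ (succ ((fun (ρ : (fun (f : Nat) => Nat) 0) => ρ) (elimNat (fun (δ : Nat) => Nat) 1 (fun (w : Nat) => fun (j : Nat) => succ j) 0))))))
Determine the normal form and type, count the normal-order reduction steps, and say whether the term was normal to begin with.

resulting normal form:
  vcons Nat 0 1 (vnil Nat)
inferred type:
  Vec Nat 1
normal-order step count: 19
already normal: no
first redex: a beta-redex


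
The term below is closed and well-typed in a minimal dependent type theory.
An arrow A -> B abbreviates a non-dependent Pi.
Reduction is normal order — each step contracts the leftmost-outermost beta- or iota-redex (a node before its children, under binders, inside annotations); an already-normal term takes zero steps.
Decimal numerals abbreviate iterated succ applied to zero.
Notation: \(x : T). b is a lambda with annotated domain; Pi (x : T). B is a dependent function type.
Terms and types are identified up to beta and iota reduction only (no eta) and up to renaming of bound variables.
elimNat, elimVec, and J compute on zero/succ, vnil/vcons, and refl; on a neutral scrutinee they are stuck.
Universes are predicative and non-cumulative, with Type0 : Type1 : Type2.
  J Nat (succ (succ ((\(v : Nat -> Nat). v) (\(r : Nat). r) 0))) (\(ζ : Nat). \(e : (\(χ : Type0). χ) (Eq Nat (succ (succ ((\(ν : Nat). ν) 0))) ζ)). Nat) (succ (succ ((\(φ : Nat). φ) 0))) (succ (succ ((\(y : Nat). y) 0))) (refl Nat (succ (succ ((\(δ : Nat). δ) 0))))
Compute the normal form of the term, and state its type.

normal form:
  2
the term's type:
  Nat
observation: normalization takes exactly 2 steps under the normal-order strategy.


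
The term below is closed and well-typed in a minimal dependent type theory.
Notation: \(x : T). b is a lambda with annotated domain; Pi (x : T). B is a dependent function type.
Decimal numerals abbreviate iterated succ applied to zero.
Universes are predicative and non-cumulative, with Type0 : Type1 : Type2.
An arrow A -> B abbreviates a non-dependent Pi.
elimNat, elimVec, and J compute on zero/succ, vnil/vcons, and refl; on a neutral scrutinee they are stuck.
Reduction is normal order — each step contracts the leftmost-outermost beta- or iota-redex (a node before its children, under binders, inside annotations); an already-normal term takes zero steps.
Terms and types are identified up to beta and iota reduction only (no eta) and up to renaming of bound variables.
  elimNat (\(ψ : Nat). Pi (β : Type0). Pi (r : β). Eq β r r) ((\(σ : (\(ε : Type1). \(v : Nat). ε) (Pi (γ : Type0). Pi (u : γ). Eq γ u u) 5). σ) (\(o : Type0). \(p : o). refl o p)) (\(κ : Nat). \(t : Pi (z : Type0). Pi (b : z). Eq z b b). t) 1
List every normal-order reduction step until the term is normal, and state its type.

normal-order reduction:
  elimNat (\(ψ : Nat). Pi (β : Type0). Pi (r : β). Eq β r r) ((\(σ : (\(ε : Type1). \(v : Nat). ε) (Pi (γ : Type0). Pi (u : γ). Eq γ u u) 5). σ) (\(o : Type0). \(p : o). refl o p)) (\(κ : Nat). \(t : Pi (z : Type0). Pi (b : z). Eq z b b). t) 1
  ~> (\(ψ : Nat). \(β : Pi (r : Type0). Pi (σ : r). Eq r σ σ). β) 0 (elimNat (\(ε : Nat). Pi (v : Type0). Pi (γ : v). Eq v γ γ) ((\(u : (\(o : Type1). \(p : Nat). o) (Pi (κ : Type0). Pi (t : κ). Eq κ t t) 5). u) (\(z : Type0). \(b : z). refl z b)) (\(f : Nat). \(x : Pi (s : Type0). Pi (ζ : s). Eq s ζ ζ). x) 0)
  ~> (\(ψ : Pi (β : Type0). Pi (r : β). Eq β r r). ψ) (elimNat (\(σ : Nat). Pi (ε : Type0). Pi (v : ε). Eq ε v v) ((\(γ : (\(u : Type1). \(o : Nat). u) (Pi (p : Type0). Pi (κ : p). Eq p κ κ) 5). γ) (\(t : Type0). \(z : t). refl t z)) (\(b : Nat). \(f : Pi (x : Type0). Pi (s : x). Eq x s s). f) 0)
  ~> elimNat (\(ψ : Nat). Pi (β : Type0). Pi (r : β). Eq β r r) ((\(σ : (\(ε : Type1). \(v : Nat). ε) (Pi (γ : Type0). Pi (u : γ). Eq γ u u) 5). σ) (\(o : Type0). \(p : o). refl o p)) (\(κ : Nat). \(t : Pi (z : Type0). Pi (b : z). Eq z b b). t) 0
  ~> (\(ψ : (\(β : Type1). \(r : Nat). β) (Pi (σ : Type0). Pi (ε : σ). Eq σ ε ε) 5). ψ) (\(v : Type0). \(γ : v). refl v γ)
  ~> \(ψ : Type0). \(β : ψ). refl ψ β
the term's type:
  Pi (ψ : Type0). Pi (β : ψ). Eq ψ β β


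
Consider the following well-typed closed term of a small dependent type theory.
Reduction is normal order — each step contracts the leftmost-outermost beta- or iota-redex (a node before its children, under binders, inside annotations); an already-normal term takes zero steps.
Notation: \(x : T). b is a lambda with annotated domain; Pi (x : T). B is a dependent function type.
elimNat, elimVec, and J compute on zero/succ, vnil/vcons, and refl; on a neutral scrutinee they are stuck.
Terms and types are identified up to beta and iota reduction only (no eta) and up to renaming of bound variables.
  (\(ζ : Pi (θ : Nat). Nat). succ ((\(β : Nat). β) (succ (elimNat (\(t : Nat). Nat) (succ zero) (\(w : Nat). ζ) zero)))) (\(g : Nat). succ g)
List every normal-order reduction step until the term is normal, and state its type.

reduction (normal order):
  (\(ζ : Pi (θ : Nat). Nat). succ ((\(β : Nat). β) (succ (elimNat (\(t : Nat). Nat) (succ zero) (\(w : Nat). ζ) zero)))) (\(g : Nat). succ g)
  ~> succ ((\(ζ : Nat). ζ) (succ (elimNat (\(θ : Nat). Nat) (succ zero) (\(β : Nat). \(t : Nat). succ t) zero)))
  ~> succ (succ (elimNat (\(ζ : Nat). Nat) (succ zero) (\(θ : Nat). \(β : Nat). succ β) zero))
  ~> succ (succ (succ zero))
the term's type:
  Nat


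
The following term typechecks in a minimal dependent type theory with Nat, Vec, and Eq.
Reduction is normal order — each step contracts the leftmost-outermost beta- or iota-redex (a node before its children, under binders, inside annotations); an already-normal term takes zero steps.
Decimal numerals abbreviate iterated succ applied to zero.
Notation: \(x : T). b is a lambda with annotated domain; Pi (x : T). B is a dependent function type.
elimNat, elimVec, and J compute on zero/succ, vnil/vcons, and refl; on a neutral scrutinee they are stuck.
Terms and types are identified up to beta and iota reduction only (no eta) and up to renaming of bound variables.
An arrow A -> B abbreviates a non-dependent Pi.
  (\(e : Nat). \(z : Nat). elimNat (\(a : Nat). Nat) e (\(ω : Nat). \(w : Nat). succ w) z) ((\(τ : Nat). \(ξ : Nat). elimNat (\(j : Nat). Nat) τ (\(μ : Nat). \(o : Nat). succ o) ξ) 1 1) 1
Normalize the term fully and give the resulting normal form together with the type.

resulting normal form:
  3
the term's type:
  Nat


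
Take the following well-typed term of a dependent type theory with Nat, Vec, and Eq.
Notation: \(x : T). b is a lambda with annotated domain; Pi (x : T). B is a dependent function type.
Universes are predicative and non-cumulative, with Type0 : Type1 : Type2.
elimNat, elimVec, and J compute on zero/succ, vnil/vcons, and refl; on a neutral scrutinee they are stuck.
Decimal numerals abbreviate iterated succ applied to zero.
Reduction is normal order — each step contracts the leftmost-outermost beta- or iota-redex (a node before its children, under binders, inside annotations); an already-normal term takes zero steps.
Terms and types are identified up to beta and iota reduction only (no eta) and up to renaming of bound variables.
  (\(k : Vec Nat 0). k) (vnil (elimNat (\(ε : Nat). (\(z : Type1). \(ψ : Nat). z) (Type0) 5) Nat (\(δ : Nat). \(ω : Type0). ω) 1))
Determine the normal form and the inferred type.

reduced normal form:
  vnil Nat
inferred type:
  Vec Nat 0
observation: normalization takes exactly 5 steps under the normal-order strategy.


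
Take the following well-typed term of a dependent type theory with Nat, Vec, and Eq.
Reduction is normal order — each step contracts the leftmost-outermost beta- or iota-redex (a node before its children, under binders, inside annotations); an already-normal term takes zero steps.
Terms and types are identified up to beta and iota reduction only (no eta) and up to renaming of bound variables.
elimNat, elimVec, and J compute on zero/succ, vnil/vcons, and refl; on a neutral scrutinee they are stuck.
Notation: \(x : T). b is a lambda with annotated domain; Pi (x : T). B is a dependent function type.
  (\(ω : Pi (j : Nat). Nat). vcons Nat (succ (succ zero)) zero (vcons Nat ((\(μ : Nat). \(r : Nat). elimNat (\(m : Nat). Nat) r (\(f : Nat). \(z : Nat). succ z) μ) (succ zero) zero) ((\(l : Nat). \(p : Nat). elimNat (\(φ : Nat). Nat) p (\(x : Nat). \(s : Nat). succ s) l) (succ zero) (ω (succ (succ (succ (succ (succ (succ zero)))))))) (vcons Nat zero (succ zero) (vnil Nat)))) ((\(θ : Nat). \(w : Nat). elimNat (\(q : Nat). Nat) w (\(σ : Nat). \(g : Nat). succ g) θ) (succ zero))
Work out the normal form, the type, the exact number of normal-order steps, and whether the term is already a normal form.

resulting normal form:
  vcons Nat (succ (succ zero)) zero (vcons Nat (succ zero) (succ (succ (succ (succ (succ (succ (succ (succ zero)))))))) (vcons Nat zero (succ zero) (vnil Nat)))
the term's type:
  Vec Nat (succ (succ (succ zero)))
normal-order step count: 19
already normal: no
first contracted redex: a beta-redex


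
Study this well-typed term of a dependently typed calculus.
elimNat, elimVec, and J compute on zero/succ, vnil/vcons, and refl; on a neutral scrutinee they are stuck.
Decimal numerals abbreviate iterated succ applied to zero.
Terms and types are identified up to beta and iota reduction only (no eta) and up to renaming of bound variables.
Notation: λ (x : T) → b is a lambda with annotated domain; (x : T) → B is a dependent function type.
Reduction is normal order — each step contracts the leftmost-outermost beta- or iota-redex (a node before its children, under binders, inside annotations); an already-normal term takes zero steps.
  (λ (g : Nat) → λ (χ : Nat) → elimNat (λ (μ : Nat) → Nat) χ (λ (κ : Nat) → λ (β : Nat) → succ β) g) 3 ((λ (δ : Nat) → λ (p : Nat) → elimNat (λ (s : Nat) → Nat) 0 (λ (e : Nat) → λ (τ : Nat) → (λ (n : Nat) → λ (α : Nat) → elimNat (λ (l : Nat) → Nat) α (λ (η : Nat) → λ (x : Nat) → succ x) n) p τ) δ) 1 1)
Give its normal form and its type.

resulting normal form:
  4
type:
  Nat
observation: 24 normal-order steps separate the term from its normal form.


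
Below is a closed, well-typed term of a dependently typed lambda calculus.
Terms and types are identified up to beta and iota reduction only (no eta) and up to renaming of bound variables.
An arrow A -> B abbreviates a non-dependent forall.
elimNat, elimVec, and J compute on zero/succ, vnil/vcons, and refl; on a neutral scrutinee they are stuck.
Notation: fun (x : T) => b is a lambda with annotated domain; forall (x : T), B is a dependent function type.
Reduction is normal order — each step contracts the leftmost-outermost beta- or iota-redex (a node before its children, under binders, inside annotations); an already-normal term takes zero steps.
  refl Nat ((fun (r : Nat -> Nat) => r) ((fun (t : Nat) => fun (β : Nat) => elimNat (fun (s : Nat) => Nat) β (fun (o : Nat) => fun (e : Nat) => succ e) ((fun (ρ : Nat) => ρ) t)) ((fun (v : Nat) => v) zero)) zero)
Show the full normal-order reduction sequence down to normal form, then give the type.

reduction (normal order):
  refl Nat ((fun (r : Nat -> Nat) => r) ((fun (t : Nat) => fun (β : Nat) => elimNat (fun (s : Nat) => Nat) β (fun (o : Nat) => fun (e : Nat) => succ e) ((fun (ρ : Nat) => ρ) t)) ((fun (v : Nat) => v) zero)) zero)
  ~> refl Nat ((fun (r : Nat) => fun (t : Nat) => elimNat (fun (β : Nat) => Nat) t (fun (s : Nat) => fun (o : Nat) => succ o) ((fun (e : Nat) => e) r)) ((fun (ρ : Nat) => ρ) zero) zero)
  ~> refl Nat ((fun (r : Nat) => elimNat (fun (t : Nat) => Nat) r (fun (β : Nat) => fun (s : Nat) => succ s) ((fun (o : Nat) => o) ((fun (e : Nat) => e) zero))) zero)
  ~> refl Nat (elimNat (fun (r : Nat) => Nat) zero (fun (t : Nat) => fun (β : Nat) => succ β) ((fun (s : Nat) => s) ((fun (o : Nat) => o) zero)))
  ~> refl Nat (elimNat (fun (r : Nat) => Nat) zero (fun (t : Nat) => fun (β : Nat) => succ β) ((fun (s : Nat) => s) zero))
  ~> refl Nat (elimNat (fun (r : Nat) => Nat) zero (fun (t : Nat) => fun (β : Nat) => succ β) zero)
  ~> refl Nat zero
type:
  Eq Nat zero zero


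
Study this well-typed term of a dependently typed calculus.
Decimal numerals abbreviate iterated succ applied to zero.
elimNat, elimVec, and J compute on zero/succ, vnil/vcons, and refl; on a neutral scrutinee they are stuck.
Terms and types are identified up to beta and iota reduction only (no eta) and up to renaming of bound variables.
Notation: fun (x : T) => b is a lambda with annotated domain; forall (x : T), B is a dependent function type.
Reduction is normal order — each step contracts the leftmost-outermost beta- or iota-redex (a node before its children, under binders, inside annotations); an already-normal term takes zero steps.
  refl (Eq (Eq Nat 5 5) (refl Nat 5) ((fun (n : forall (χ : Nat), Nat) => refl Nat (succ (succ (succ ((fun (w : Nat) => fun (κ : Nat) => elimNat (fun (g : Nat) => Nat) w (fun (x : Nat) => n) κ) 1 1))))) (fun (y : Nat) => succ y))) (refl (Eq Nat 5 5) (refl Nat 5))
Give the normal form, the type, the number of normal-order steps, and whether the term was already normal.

normal form:
  refl (Eq (Eq Nat 5 5) (refl Nat 5) (refl Nat 5)) (refl (Eq Nat 5 5) (refl Nat 5))
type:
  Eq (Eq (Eq Nat 5 5) (refl Nat 5) (refl Nat 5)) (refl (Eq Nat 5 5) (refl Nat 5)) (refl (Eq Nat 5 5) (refl Nat 5))
normal-order step count: 7
started in normal form: no
first redex: a beta-redex


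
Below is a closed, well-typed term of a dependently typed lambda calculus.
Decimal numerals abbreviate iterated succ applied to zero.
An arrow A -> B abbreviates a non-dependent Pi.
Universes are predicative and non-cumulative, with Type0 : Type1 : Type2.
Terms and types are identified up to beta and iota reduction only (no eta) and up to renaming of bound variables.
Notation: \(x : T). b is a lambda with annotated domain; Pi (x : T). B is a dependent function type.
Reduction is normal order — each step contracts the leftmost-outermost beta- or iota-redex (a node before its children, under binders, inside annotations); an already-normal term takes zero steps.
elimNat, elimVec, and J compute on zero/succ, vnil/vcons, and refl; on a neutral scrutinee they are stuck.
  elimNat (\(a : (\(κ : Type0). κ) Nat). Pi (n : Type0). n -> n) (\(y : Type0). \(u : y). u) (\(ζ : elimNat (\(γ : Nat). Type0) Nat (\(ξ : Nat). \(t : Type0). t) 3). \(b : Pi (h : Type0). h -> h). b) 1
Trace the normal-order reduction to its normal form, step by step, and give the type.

normal-order reduction:
  elimNat (\(a : (\(κ : Type0). κ) Nat). Pi (n : Type0). n -> n) (\(y : Type0). \(u : y). u) (\(ζ : elimNat (\(γ : Nat). Type0) Nat (\(ξ : Nat). \(t : Type0). t) 3). \(b : Pi (h : Type0). h -> h). b) 1
  ~> (\(a : elimNat (\(κ : Nat). Type0) Nat (\(n : Nat). \(y : Type0). y) 3). \(u : Pi (ζ : Type0). ζ -> ζ). u) 0 (elimNat (\(γ : (\(ξ : Type0). ξ) Nat). Pi (t : Type0). t -> t) (\(b : Type0). \(h : b). h) (\(χ : elimNat (\(d : Nat). Type0) Nat (\(i : Nat). \(μ : Type0). μ) 3). \(η : Pi (ε : Type0). ε -> ε). η) 0)
  ~> (\(a : Pi (κ : Type0). κ -> κ). a) (elimNat (\(n : (\(y : Type0). y) Nat). Pi (u : Type0). u -> u) (\(ζ : Type0). \(γ : ζ). γ) (\(ξ : elimNat (\(t : Nat). Type0) Nat (\(b : Nat). \(h : Type0). h) 3). \(χ : Pi (d : Type0). d -> d). χ) 0)
  ~> elimNat (\(a : (\(κ : Type0). κ) Nat). Pi (n : Type0). n -> n) (\(y : Type0). \(u : y). u) (\(ζ : elimNat (\(γ : Nat). Type0) Nat (\(ξ : Nat). \(t : Type0). t) 3). \(b : Pi (h : Type0). h -> h). b) 0
  ~> \(a : Type0). \(κ : a). κ
type:
  Pi (a : Type0). a -> a


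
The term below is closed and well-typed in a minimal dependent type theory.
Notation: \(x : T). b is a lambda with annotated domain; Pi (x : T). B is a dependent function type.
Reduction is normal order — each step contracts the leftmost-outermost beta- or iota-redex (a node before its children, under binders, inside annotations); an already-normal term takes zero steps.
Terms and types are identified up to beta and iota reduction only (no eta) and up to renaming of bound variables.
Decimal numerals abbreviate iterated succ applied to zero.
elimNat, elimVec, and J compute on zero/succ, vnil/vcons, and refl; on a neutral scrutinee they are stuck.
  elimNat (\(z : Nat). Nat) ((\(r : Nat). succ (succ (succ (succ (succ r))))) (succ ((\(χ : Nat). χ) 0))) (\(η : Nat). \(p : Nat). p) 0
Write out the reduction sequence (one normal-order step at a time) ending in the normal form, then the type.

normal-order reduction:
  elimNat (\(z : Nat). Nat) ((\(r : Nat). succ (succ (succ (succ (succ r))))) (succ ((\(χ : Nat). χ) 0))) (\(η : Nat). \(p : Nat). p) 0
  ~> (\(z : Nat). succ (succ (succ (succ (succ z))))) (succ ((\(r : Nat). r) 0))
  ~> succ (succ (succ (succ (succ (succ ((\(z : Nat). z) 0))))))
  ~> 6
the term's type:
  Nat


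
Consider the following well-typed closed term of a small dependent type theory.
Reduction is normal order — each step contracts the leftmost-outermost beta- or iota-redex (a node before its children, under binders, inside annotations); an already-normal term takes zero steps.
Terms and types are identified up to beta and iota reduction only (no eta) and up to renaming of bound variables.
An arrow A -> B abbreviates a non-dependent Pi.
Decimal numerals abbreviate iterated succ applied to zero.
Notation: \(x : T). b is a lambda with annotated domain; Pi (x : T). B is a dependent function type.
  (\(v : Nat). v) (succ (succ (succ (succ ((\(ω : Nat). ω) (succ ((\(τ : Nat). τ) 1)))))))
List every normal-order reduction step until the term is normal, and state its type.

reduction (normal order):
  (\(v : Nat). v) (succ (succ (succ (succ ((\(ω : Nat). ω) (succ ((\(τ : Nat). τ) 1)))))))
  ~> succ (succ (succ (succ ((\(v : Nat). v) (succ ((\(ω : Nat). ω) 1))))))
  ~> succ (succ (succ (succ (succ ((\(v : Nat). v) 1)))))
  ~> 6
inferred type:
  Nat


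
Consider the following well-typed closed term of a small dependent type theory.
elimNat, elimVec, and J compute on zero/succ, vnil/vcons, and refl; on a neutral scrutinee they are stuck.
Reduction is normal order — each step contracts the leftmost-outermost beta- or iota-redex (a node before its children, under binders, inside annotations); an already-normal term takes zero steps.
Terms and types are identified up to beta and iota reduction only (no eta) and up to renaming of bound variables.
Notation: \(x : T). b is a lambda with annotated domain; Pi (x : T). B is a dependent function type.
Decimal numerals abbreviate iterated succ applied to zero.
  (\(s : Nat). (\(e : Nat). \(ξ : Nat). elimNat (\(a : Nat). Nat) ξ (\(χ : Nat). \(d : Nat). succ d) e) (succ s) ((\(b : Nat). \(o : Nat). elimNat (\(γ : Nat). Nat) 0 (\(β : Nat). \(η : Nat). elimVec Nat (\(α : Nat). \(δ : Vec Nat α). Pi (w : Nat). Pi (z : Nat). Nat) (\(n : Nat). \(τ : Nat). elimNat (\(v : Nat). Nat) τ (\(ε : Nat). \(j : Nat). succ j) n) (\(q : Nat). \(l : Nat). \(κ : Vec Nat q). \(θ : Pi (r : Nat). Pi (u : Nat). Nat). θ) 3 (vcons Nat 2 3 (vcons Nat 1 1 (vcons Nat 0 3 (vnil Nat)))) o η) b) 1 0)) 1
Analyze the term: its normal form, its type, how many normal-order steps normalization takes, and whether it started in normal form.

resulting normal form:
  2
inferred type:
  Nat
normal-order step count: 35
started in normal form: no
first redex: a beta-redex


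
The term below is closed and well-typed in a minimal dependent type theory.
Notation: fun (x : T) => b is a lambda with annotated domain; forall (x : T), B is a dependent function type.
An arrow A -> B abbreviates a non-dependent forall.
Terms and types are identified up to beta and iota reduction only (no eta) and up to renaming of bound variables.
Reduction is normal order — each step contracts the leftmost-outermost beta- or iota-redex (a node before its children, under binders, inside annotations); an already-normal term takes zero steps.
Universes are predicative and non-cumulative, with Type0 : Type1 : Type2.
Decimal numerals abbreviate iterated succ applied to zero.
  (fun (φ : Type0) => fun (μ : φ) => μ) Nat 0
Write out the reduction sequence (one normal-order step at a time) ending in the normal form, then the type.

normal-order reduction:
  (fun (φ : Type0) => fun (μ : φ) => μ) Nat 0
  ~> (fun (φ : Nat) => φ) 0
  ~> 0
inferred type:
  Nat


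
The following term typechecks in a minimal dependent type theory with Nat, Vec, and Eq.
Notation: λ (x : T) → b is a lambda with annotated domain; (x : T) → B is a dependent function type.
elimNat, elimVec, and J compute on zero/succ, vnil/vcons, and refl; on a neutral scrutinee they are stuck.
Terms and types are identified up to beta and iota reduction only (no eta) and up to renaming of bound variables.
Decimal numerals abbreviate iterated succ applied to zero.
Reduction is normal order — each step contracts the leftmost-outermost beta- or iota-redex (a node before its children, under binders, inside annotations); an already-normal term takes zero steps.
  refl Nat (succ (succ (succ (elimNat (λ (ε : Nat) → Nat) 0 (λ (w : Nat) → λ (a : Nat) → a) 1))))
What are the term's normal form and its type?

normal form:
  refl Nat 3
the term's type:
  Eq Nat 3 3
observation: contracting an elimNat iota-redex first, the term normalizes in 4 steps.


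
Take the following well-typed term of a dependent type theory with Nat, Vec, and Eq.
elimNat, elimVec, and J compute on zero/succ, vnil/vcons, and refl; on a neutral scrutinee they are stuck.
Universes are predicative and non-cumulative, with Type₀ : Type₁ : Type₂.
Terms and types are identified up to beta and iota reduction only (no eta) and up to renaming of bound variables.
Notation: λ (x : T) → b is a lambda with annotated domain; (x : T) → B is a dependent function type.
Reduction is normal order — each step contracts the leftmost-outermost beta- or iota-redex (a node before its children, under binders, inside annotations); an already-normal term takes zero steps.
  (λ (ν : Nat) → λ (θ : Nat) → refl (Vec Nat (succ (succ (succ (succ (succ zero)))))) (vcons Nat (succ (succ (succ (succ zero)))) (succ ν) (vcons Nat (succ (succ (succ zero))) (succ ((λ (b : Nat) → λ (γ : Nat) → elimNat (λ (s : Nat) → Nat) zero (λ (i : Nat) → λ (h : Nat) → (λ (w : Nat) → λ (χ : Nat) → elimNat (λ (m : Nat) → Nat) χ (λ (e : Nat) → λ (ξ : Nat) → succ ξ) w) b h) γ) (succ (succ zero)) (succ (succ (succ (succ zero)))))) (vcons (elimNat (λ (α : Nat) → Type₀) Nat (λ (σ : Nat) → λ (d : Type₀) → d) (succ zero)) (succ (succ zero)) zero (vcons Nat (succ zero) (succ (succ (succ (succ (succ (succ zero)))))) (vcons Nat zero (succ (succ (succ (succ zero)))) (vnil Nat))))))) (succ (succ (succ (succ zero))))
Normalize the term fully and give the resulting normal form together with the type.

normal form:
  λ (ν : Nat) → refl (Vec Nat (succ (succ (succ (succ (succ zero)))))) (vcons Nat (succ (succ (succ (succ zero)))) (succ (succ (succ (succ (succ zero))))) (vcons Nat (succ (succ (succ zero))) (succ (succ (succ (succ (succ (succ (succ (succ (succ zero))))))))) (vcons Nat (succ (succ zero)) zero (vcons Nat (succ zero) (succ (succ (succ (succ (succ (succ zero)))))) (vcons Nat zero (succ (succ (succ (succ zero)))) (vnil Nat))))))
the term's type:
  (ν : Nat) → Eq (Vec Nat (succ (succ (succ (succ (succ zero)))))) (vcons Nat (succ (succ (succ (succ zero)))) (succ (succ (succ (succ (succ zero))))) (vcons Nat (succ (succ (succ zero))) (succ (succ (succ (succ (succ (succ (succ (succ (succ zero))))))))) (vcons Nat (succ (succ zero)) zero (vcons Nat (succ zero) (succ (succ (succ (succ (succ (succ zero)))))) (vcons Nat zero (succ (succ (succ (succ zero)))) (vnil Nat)))))) (vcons Nat (succ (succ (succ (succ zero)))) (succ (succ (succ (succ (succ zero))))) (vcons Nat (succ (succ (succ zero))) (succ (succ (succ (succ (succ (succ (succ (succ (succ zero))))))))) (vcons Nat (succ (succ zero)) zero (vcons Nat (succ zero) (succ (succ (succ (succ (succ (succ zero)))))) (vcons Nat zero (succ (succ (succ (succ zero)))) (vnil Nat))))))
observation: the first redex contracted is a beta-redex; the normal form is reached in 56 normal-order steps.
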